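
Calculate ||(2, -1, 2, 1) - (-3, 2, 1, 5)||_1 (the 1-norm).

Σ|x_i - y_i| = |2 - (-3)| + |-1 - 2| + |2 - 1| + |1 - 5| = 5 + 3 + 1 + 4 = 13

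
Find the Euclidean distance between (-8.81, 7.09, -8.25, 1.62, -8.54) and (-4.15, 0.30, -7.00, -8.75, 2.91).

√(Σ(x_i - y_i)²) = √((-8.81 - (-4.15))² + (7.09 - 0.3)² + (-8.25 - (-7))² + (1.62 - (-8.75))² + (-8.54 - 2.91)²)
= √((-4.66)² + 6.79² + (-1.25)² + 10.37² + (-11.45)²) = √(21.7156 + 46.1041 + 1.5625 + 107.5369 + 131.1025) = √308.0216 ≈ 17.5505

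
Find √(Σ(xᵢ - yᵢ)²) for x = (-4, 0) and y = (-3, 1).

√(Σ(x_i - y_i)²) = √((-4 - (-3))² + (0 - 1)²)
= √((-1)² + (-1)²) = √(1 + 1) = √2 ≈ 1.4142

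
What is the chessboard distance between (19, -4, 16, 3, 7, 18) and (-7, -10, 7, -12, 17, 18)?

max(|x_i - y_i|) = max(|19 - (-7)|, |-4 - (-10)|, |16 - 7|, |3 - (-12)|, |7 - 17|, |18 - 18|) = max(26, 6, 9, 15, 10, 0) = 26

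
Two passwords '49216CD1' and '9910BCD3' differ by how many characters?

Differing positions: 1, 3, 4, 5, 8. Hamming distance = 5.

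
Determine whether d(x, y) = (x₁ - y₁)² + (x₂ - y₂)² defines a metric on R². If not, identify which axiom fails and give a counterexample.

No. The squared Euclidean distance fails the triangle inequality. Counterexample: x = (0, 0), y = (4, 5), z = (8, 10). d(x,z) = 8² + 10² = 164, but d(x,y) + d(y,z) = (4² + 5²) + (4² + 5²) = 41 + 41 = 82. Since 164 > 82, the triangle inequality is violated. (Note: √d, the ordinary Euclidean distance, IS a metric.)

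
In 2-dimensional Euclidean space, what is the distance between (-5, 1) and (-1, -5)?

√(Σ(x_i - y_i)²) = √((-5 - (-1))² + (1 - (-5))²)
= √((-4)² + 6²) = √(16 + 36) = √52 ≈ 7.2111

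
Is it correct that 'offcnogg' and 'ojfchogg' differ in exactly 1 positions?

Differing positions: 2, 5. Hamming distance = 2, so the claim that d_H = 1 is false.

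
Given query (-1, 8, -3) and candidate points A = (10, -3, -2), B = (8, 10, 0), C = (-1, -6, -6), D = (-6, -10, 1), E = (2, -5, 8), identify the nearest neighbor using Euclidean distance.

Distances: d(A) ≈ 15.5885, d(B) ≈ 9.6954, d(C) ≈ 14.3178, d(D) ≈ 19.105, d(E) ≈ 17.2916. Nearest: B = (8, 10, 0) with distance 9.6954.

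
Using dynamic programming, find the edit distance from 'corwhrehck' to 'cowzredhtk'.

Let D[i][j] be the edit distance between the first i characters of 'corwhrehck' and the first j characters of 'cowzredhtk', with D[i][0] = i, D[0][j] = j, and D[i][j] = D[i-1][j-1] if the characters match, else 1 + min(D[i-1][j], D[i][j-1], D[i-1][j-1]). Filling the table (rows: prefixes of 'corwhrehck', columns: prefixes of 'cowzredhtk'):
     ε  c  o  w  z  r  e  d  h  t  k
  ε  0  1  2  3  4  5  6  7  8  9 10
  c  1  0  1  2  3  4  5  6  7  8  9
  o  2  1  0  1  2  3  4  5  6  7  8
  r  3  2  1  1  2  2  3  4  5  6  7
  w  4  3  2  1  2  3  3  4  5  6  7
  h  5  4  3  2  2  3  4  4  4  5  6
  r  6  5  4  3  3  2  3  4  5  5  6
  e  7  6  5  4  4  3  2  3  4  5  6
  h  8  7  6  5  5  4  3  3  3  4  5
  c  9  8  7  6  6  5  4  4  4  4  5
  k 10  9  8  7  7  6  5  5  5  5  4
The bottom-right entry gives D[10][10] = 4, so no sequence of fewer than 4 edits works. Backtracking through the table gives one optimal edit sequence (4 edits):
  corwhrehck → cowhrehck (del r @3)
  cowhrehck → cowzrehck (sub h→z @4)
  cowzrehck → cowzredhck (ins d @7)
  cowzredhck → cowzredhtk (sub c→t @9)
Edit distance = 4.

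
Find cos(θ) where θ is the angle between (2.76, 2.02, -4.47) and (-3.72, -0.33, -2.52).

With u = (2.76, 2.02, -4.47), v = (-3.72, -0.33, -2.52):
u·v = 2.76·(-3.72) + 2.02·(-0.33) + (-4.47)·(-2.52) = (-10.2672) + (-0.6666) + 11.2644 = 0.3306.
|u| = √(2.76² + 2.02² + (-4.47)²) = √(7.6176 + 4.0804 + 19.9809) = √31.6789, |v| = √((-3.72)² + (-0.33)² + (-2.52)²) = √(13.8384 + 0.1089 + 6.3504) = √20.2977.
cos θ = (u·v)/(|u||v|) = 0.3306/(√31.6789·√20.2977) ≈ 0.013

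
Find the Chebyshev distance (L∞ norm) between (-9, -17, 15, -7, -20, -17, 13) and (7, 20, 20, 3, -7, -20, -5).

max(|x_i - y_i|) = max(|-9 - 7|, |-17 - 20|, |15 - 20|, |-7 - 3|, |-20 - (-7)|, |-17 - (-20)|, |13 - (-5)|) = max(16, 37, 5, 10, 13, 3, 18) = 37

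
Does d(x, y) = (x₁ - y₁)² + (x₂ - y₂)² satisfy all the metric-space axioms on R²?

No. The squared Euclidean distance fails the triangle inequality. Counterexample: x = (0, 0), y = (5, 2), z = (10, 4). d(x,z) = 10² + 4² = 116, but d(x,y) + d(y,z) = (5² + 2²) + (5² + 2²) = 29 + 29 = 58. Since 116 > 58, the triangle inequality is violated. (Note: √d, the ordinary Euclidean distance, IS a metric.)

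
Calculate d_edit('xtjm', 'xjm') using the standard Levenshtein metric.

Let D[i][j] be the edit distance between the first i characters of 'xtjm' and the first j characters of 'xjm', with D[i][0] = i, D[0][j] = j, and D[i][j] = D[i-1][j-1] if the characters match, else 1 + min(D[i-1][j], D[i][j-1], D[i-1][j-1]). Filling the table (rows: prefixes of 'xtjm', columns: prefixes of 'xjm'):
     ε  x  j  m
  ε  0  1  2  3
  x  1  0  1  2
  t  2  1  1  2
  j  3  2  1  2
  m  4  3  2  1
The bottom-right entry gives D[4][3] = 1, so no sequence of fewer than 1 edit works. Backtracking through the table gives one optimal edit sequence (1 edit):
  xtjm → xjm (del t @2)
Edit distance = 1.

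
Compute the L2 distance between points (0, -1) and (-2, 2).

(Σ|x_i - y_i|^2)^(1/2) = (|0 - (-2)|^2 + |-1 - 2|^2)^(1/2)
= (2^2 + 3^2)^(1/2) = (4 + 9)^(1/2) = (13)^(1/2) ≈ 3.6056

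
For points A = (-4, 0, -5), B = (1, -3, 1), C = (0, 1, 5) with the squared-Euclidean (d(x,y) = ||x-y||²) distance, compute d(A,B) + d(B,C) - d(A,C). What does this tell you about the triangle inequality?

d(A,B) = 5² + 3² + 6² = 70, d(B,C) = 1² + 4² + 4² = 33, d(A,C) = 4² + 1² + 10² = 117.
d(A,B) + d(B,C) - d(A,C) = 70 + 33 - 117 = 103 - 117 = -14. This is < 0, so the triangle inequality FAILS for these points (squared-Euclidean is not a metric).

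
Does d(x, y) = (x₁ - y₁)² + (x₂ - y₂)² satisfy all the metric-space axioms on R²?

No. The squared Euclidean distance fails the triangle inequality. Counterexample: x = (0, 0), y = (1, 4), z = (2, 8). d(x,z) = 2² + 8² = 68, but d(x,y) + d(y,z) = (1² + 4²) + (1² + 4²) = 17 + 17 = 34. Since 68 > 34, the triangle inequality is violated. (Note: √d, the ordinary Euclidean distance, IS a metric.)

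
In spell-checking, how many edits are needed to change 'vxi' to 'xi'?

Let D[i][j] be the edit distance between the first i characters of 'vxi' and the first j characters of 'xi', with D[i][0] = i, D[0][j] = j, and D[i][j] = D[i-1][j-1] if the characters match, else 1 + min(D[i-1][j], D[i][j-1], D[i-1][j-1]). Filling the table (rows: prefixes of 'vxi', columns: prefixes of 'xi'):
     ε  x  i
  ε  0  1  2
  v  1  1  2
  x  2  1  2
  i  3  2  1
The bottom-right entry gives D[3][2] = 1, so no sequence of fewer than 1 edit works. Backtracking through the table gives one optimal edit sequence (1 edit):
  vxi → xi (del v @1)
Edit distance = 1.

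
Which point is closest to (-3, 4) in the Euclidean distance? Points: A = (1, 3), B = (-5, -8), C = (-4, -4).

Distances: d(A) ≈ 4.1231, d(B) ≈ 12.1655, d(C) ≈ 8.0623. Nearest: A = (1, 3) with distance 4.1231.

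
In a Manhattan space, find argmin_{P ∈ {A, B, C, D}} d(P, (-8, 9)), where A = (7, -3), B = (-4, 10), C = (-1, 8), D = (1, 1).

Distances: d(A) = 27, d(B) = 5, d(C) = 8, d(D) = 17. Nearest: B = (-4, 10) with distance 5.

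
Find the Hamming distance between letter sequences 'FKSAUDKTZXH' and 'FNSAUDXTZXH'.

Differing positions: 2, 7. Hamming distance = 2.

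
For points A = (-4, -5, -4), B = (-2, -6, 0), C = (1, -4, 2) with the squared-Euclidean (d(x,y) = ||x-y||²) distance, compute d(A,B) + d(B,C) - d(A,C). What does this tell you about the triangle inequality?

d(A,B) = 2² + 1² + 4² = 21, d(B,C) = 3² + 2² + 2² = 17, d(A,C) = 5² + 1² + 6² = 62.
d(A,B) + d(B,C) - d(A,C) = 21 + 17 - 62 = 38 - 62 = -24. This is < 0, so the triangle inequality FAILS for these points (squared-Euclidean is not a metric).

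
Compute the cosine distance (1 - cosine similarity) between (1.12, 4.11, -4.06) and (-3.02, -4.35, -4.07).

With u = (1.12, 4.11, -4.06), v = (-3.02, -4.35, -4.07):
u·v = 1.12·(-3.02) + 4.11·(-4.35) + (-4.06)·(-4.07) = (-3.3824) + (-17.8785) + 16.5242 = -4.7367.
|u| = √(1.12² + 4.11² + (-4.06)²) = √(1.2544 + 16.8921 + 16.4836) = √34.6301, |v| = √((-3.02)² + (-4.35)² + (-4.07)²) = √(9.1204 + 18.9225 + 16.5649) = √44.6078.
cos θ = (u·v)/(|u||v|) = -4.7367/(√34.6301·√44.6078) ≈ -0.1205
Cosine distance = 1 - cos θ ≈ 1 - (-0.1205) = 1.1205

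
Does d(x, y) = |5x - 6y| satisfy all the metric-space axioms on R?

No. d fails symmetry: d(7, 8) = |5·7 - 6·8| = |-13| = 13, but d(8, 7) = |5·8 - 6·7| = |-2| = 2. Since 13 ≠ 2, d(x,y) ≠ d(y,x) in general.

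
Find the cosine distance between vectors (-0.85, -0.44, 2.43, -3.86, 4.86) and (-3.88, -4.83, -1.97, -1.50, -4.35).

With u = (-0.85, -0.44, 2.43, -3.86, 4.86), v = (-3.88, -4.83, -1.97, -1.50, -4.35):
u·v = (-0.85)·(-3.88) + (-0.44)·(-4.83) + 2.43·(-1.97) + (-3.86)·(-1.5) + 4.86·(-4.35) = 3.298 + 2.1252 + (-4.7871) + 5.79 + (-21.141) = -14.7149.
|u| = √((-0.85)² + (-0.44)² + 2.43² + (-3.86)² + 4.86²) = √(0.7225 + 0.1936 + 5.9049 + 14.8996 + 23.6196) = √45.3402, |v| = √((-3.88)² + (-4.83)² + (-1.97)² + (-1.5)² + (-4.35)²) = √(15.0544 + 23.3289 + 3.8809 + 2.25 + 18.9225) = √63.4367.
cos θ = (u·v)/(|u||v|) = -14.7149/(√45.3402·√63.4367) ≈ -0.2744
Cosine distance = 1 - cos θ ≈ 1 - (-0.2744) = 1.2744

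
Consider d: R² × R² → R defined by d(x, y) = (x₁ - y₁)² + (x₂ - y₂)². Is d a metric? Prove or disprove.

No. The squared Euclidean distance fails the triangle inequality. Counterexample: x = (0, 0), y = (2, 3), z = (4, 6). d(x,z) = 4² + 6² = 52, but d(x,y) + d(y,z) = (2² + 3²) + (2² + 3²) = 13 + 13 = 26. Since 52 > 26, the triangle inequality is violated. (Note: √d, the ordinary Euclidean distance, IS a metric.)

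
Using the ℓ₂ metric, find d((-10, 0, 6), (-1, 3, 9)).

√(Σ(x_i - y_i)²) = √((-10 - (-1))² + (0 - 3)² + (6 - 9)²)
= √((-9)² + (-3)² + (-3)²) = √(81 + 9 + 9) = √99 ≈ 9.9499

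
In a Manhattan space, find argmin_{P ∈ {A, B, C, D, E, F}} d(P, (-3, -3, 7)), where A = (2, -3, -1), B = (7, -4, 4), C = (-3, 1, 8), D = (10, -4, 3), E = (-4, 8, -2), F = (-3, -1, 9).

Distances: d(A) = 13, d(B) = 14, d(C) = 5, d(D) = 18, d(E) = 21, d(F) = 4. Nearest: F = (-3, -1, 9) with distance 4.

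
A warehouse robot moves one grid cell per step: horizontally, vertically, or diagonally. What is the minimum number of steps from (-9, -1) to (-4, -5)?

max(|x_i - y_i|) = max(|-9 - (-4)|, |-1 - (-5)|) = max(5, 4) = 5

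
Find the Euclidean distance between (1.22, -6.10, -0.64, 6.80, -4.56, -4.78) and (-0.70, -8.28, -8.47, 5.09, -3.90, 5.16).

√(Σ(x_i - y_i)²) = √((1.22 - (-0.7))² + (-6.1 - (-8.28))² + (-0.64 - (-8.47))² + (6.8 - 5.09)² + (-4.56 - (-3.9))² + (-4.78 - 5.16)²)
= √(1.92² + 2.18² + 7.83² + 1.71² + (-0.66)² + (-9.94)²) = √(3.6864 + 4.7524 + 61.3089 + 2.9241 + 0.4356 + 98.8036) = √171.911 ≈ 13.1115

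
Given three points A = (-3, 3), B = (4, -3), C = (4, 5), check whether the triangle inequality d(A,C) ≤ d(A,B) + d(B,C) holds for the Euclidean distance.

d(A,B) = √(7² + 6²) = √85 ≈ 9.2195, d(B,C) = √(0² + 8²) = √64 = 8, d(A,C) = √(7² + 2²) = √53 ≈ 7.2801.
d(A,C) ≈ 7.2801 ≤ 9.2195 + 8 = 17.2195. Triangle inequality is satisfied.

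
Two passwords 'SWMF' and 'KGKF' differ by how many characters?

Differing positions: 1, 2, 3. Hamming distance = 3.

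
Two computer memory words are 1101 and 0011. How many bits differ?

Differing positions: 1, 2, 3. Hamming distance = 3.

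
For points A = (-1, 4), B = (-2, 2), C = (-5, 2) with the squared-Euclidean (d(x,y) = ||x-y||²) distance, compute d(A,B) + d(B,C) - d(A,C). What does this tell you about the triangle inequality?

d(A,B) = 1² + 2² = 5, d(B,C) = 3² + 0² = 9, d(A,C) = 4² + 2² = 20.
d(A,B) + d(B,C) - d(A,C) = 5 + 9 - 20 = 14 - 20 = -6. This is < 0, so the triangle inequality FAILS for these points (squared-Euclidean is not a metric).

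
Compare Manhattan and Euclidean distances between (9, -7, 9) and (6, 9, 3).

L1 = |9 - 6| + |-7 - 9| + |9 - 3| = 3 + 16 + 6 = 25
L2 = √(3² + 16² + 6²) = √301 ≈ 17.3494
L1 ≥ L2 always (equality iff movement is along one axis); L1 > L2 here.
Ratio L1/L2 = 25/√301 ≈ 1.441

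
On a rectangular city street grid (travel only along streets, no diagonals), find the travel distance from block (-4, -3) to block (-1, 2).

Σ|x_i - y_i| = |-4 - (-1)| + |-3 - 2| = 3 + 5 = 8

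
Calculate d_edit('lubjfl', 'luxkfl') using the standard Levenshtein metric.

Let D[i][j] be the edit distance between the first i characters of 'lubjfl' and the first j characters of 'luxkfl', with D[i][0] = i, D[0][j] = j, and D[i][j] = D[i-1][j-1] if the characters match, else 1 + min(D[i-1][j], D[i][j-1], D[i-1][j-1]). Filling the table (rows: prefixes of 'lubjfl', columns: prefixes of 'luxkfl'):
     ε  l  u  x  k  f  l
  ε  0  1  2  3  4  5  6
  l  1  0  1  2  3  4  5
  u  2  1  0  1  2  3  4
  b  3  2  1  1  2  3  4
  j  4  3  2  2  2  3  4
  f  5  4  3  3  3  2  3
  l  6  5  4  4  4  3  2
The bottom-right entry gives D[6][6] = 2, so no sequence of fewer than 2 edits works. Backtracking through the table gives one optimal edit sequence (2 edits):
  lubjfl → luxjfl (sub b→x @3)
  luxjfl → luxkfl (sub j→k @4)
Edit distance = 2.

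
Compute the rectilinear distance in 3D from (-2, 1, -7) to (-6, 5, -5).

Σ|x_i - y_i| = |-2 - (-6)| + |1 - 5| + |-7 - (-5)| = 4 + 4 + 2 = 10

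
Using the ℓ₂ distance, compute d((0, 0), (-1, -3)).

(Σ|x_i - y_i|^2)^(1/2) = (|0 - (-1)|^2 + |0 - (-3)|^2)^(1/2)
= (1^2 + 3^2)^(1/2) = (1 + 9)^(1/2) = (10)^(1/2) ≈ 3.1623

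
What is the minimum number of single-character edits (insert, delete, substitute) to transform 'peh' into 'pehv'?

Let D[i][j] be the edit distance between the first i characters of 'peh' and the first j characters of 'pehv', with D[i][0] = i, D[0][j] = j, and D[i][j] = D[i-1][j-1] if the characters match, else 1 + min(D[i-1][j], D[i][j-1], D[i-1][j-1]). Filling the table (rows: prefixes of 'peh', columns: prefixes of 'pehv'):
     ε  p  e  h  v
  ε  0  1  2  3  4
  p  1  0  1  2  3
  e  2  1  0  1  2
  h  3  2  1  0  1
The bottom-right entry gives D[3][4] = 1, so no sequence of fewer than 1 edit works. Backtracking through the table gives one optimal edit sequence (1 edit):
  peh → pehv (ins v @4)
Edit distance = 1.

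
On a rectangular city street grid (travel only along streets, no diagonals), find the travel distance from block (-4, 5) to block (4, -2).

Σ|x_i - y_i| = |-4 - 4| + |5 - (-2)| = 8 + 7 = 15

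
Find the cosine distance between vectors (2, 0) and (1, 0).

With u = (2, 0), v = (1, 0):
u·v = 2·1 + 0·0 = 2 + 0 = 2.
|u| = √(2² + 0²) = √4, |v| = √(1² + 0²) = √1, so |u||v| = √(4·1) = √4 = 2.
cos θ = (u·v)/(|u||v|) = 2/2 = 1
Cosine distance = 1 - cos θ = 1 - 1 = 0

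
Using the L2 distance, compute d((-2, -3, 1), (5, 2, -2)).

(Σ|x_i - y_i|^2)^(1/2) = (|-2 - 5|^2 + |-3 - 2|^2 + |1 - (-2)|^2)^(1/2)
= (7^2 + 5^2 + 3^2)^(1/2) = (49 + 25 + 9)^(1/2) = (83)^(1/2) ≈ 9.1104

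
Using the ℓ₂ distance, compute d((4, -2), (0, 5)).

(Σ|x_i - y_i|^2)^(1/2) = (|4 - 0|^2 + |-2 - 5|^2)^(1/2)
= (4^2 + 7^2)^(1/2) = (16 + 49)^(1/2) = (65)^(1/2) ≈ 8.0623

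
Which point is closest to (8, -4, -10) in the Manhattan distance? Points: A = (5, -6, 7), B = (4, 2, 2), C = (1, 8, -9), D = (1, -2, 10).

Distances: d(A) = 22, d(B) = 22, d(C) = 20, d(D) = 29. Nearest: C = (1, 8, -9) with distance 20.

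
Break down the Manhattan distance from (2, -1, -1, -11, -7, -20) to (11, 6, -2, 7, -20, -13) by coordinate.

Σ|x_i - y_i| = |2 - 11| + |-1 - 6| + |-1 - (-2)| + |-11 - 7| + |-7 - (-20)| + |-20 - (-13)| = 9 + 7 + 1 + 18 + 13 + 7 = 55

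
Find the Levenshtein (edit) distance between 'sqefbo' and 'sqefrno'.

Let D[i][j] be the edit distance between the first i characters of 'sqefbo' and the first j characters of 'sqefrno', with D[i][0] = i, D[0][j] = j, and D[i][j] = D[i-1][j-1] if the characters match, else 1 + min(D[i-1][j], D[i][j-1], D[i-1][j-1]). Filling the table (rows: prefixes of 'sqefbo', columns: prefixes of 'sqefrno'):
     ε  s  q  e  f  r  n  o
  ε  0  1  2  3  4  5  6  7
  s  1  0  1  2  3  4  5  6
  q  2  1  0  1  2  3  4  5
  e  3  2  1  0  1  2  3  4
  f  4  3  2  1  0  1  2  3
  b  5  4  3  2  1  1  2  3
  o  6  5  4  3  2  2  2  2
The bottom-right entry gives D[6][7] = 2, so no sequence of fewer than 2 edits works. Backtracking through the table gives one optimal edit sequence (2 edits):
  sqefbo → sqefrbo (ins r @5)
  sqefrbo → sqefrno (sub b→n @6)
Edit distance = 2.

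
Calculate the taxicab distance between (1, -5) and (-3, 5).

Σ|x_i - y_i| = |1 - (-3)| + |-5 - 5| = 4 + 10 = 14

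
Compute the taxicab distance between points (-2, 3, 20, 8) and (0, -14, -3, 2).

Σ|x_i - y_i| = |-2 - 0| + |3 - (-14)| + |20 - (-3)| + |8 - 2| = 2 + 17 + 23 + 6 = 48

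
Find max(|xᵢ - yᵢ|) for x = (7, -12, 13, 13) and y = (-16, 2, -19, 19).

max(|x_i - y_i|) = max(|7 - (-16)|, |-12 - 2|, |13 - (-19)|, |13 - 19|) = max(23, 14, 32, 6) = 32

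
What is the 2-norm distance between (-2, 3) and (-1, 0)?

(Σ|x_i - y_i|^2)^(1/2) = (|-2 - (-1)|^2 + |3 - 0|^2)^(1/2)
= (1^2 + 3^2)^(1/2) = (1 + 9)^(1/2) = (10)^(1/2) ≈ 3.1623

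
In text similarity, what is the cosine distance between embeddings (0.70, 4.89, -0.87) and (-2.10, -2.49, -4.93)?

With u = (0.70, 4.89, -0.87), v = (-2.10, -2.49, -4.93):
u·v = 0.7·(-2.1) + 4.89·(-2.49) + (-0.87)·(-4.93) = (-1.47) + (-12.1761) + 4.2891 = -9.357.
|u| = √(0.7² + 4.89² + (-0.87)²) = √(0.49 + 23.9121 + 0.7569) = √25.159, |v| = √((-2.1)² + (-2.49)² + (-4.93)²) = √(4.41 + 6.2001 + 24.3049) = √34.915.
cos θ = (u·v)/(|u||v|) = -9.357/(√25.159·√34.915) ≈ -0.3157
Cosine distance = 1 - cos θ ≈ 1 - (-0.3157) = 1.3157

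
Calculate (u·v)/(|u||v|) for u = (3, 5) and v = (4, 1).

With u = (3, 5), v = (4, 1):
u·v = 3·4 + 5·1 = 12 + 5 = 17.
|u| = √(3² + 5²) = √34, |v| = √(4² + 1²) = √17, so |u||v| = √(34·17) = √578.
cos θ = (u·v)/(|u||v|) = 17/√578 ≈ 0.7071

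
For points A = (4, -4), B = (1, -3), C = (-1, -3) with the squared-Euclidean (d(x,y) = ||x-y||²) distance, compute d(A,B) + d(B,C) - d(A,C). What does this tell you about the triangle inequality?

d(A,B) = 3² + 1² = 10, d(B,C) = 2² + 0² = 4, d(A,C) = 5² + 1² = 26.
d(A,B) + d(B,C) - d(A,C) = 10 + 4 - 26 = 14 - 26 = -12. This is < 0, so the triangle inequality FAILS for these points (squared-Euclidean is not a metric).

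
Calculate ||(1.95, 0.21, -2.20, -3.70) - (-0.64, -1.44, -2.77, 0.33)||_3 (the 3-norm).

(Σ|x_i - y_i|^3)^(1/3) = (|1.95 - (-0.64)|^3 + |0.21 - (-1.44)|^3 + |-2.2 - (-2.77)|^3 + |-3.7 - 0.33|^3)^(1/3)
= (2.59^3 + 1.65^3 + 0.57^3 + 4.03^3)^(1/3) ≈ (17.374 + 4.4921 + 0.1852 + 65.4508)^(1/3) = (87.5021)^(1/3) ≈ 4.4396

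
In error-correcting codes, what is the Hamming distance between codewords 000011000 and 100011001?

Differing positions: 1, 9. Hamming distance = 2.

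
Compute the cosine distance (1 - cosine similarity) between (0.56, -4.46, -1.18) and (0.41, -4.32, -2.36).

With u = (0.56, -4.46, -1.18), v = (0.41, -4.32, -2.36):
u·v = 0.56·0.41 + (-4.46)·(-4.32) + (-1.18)·(-2.36) = 0.2296 + 19.2672 + 2.7848 = 22.2816.
|u| = √(0.56² + (-4.46)² + (-1.18)²) = √(0.3136 + 19.8916 + 1.3924) = √21.5976, |v| = √(0.41² + (-4.32)² + (-2.36)²) = √(0.1681 + 18.6624 + 5.5696) = √24.4001.
cos θ = (u·v)/(|u||v|) = 22.2816/(√21.5976·√24.4001) ≈ 0.9706
Cosine distance = 1 - cos θ ≈ 1 - 0.9706 = 0.0294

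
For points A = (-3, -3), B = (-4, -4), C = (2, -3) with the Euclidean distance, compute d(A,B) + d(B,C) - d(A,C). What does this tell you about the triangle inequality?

d(A,B) = √(1² + 1²) = √2 ≈ 1.4142, d(B,C) = √(6² + 1²) = √37 ≈ 6.0828, d(A,C) = √(5² + 0²) = √25 = 5.
d(A,B) + d(B,C) - d(A,C) = 1.4142 + 6.0828 - 5 = 7.497 - 5 = 2.497 (to 4 decimal places). This is ≥ 0, so the triangle inequality holds for these points.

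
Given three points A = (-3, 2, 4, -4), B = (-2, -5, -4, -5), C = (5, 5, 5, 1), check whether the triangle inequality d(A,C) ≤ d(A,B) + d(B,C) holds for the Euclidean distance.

d(A,B) = √(1² + 7² + 8² + 1²) = √115 ≈ 10.7238, d(B,C) = √(7² + 10² + 9² + 6²) = √266 ≈ 16.3095, d(A,C) = √(8² + 3² + 1² + 5²) = √99 ≈ 9.9499.
d(A,C) ≈ 9.9499 ≤ 10.7238 + 16.3095 = 27.0333. Triangle inequality is satisfied.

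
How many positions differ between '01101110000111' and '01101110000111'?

Differing positions: none. Hamming distance = 0.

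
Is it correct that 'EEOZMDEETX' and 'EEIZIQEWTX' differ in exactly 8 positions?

Differing positions: 3, 5, 6, 8. Hamming distance = 4, so the claim that d_H = 8 is false.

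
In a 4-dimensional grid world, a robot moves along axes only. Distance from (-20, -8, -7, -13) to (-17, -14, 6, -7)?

Σ|x_i - y_i| = |-20 - (-17)| + |-8 - (-14)| + |-7 - 6| + |-13 - (-7)| = 3 + 6 + 13 + 6 = 28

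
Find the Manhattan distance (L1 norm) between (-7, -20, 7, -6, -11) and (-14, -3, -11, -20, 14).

Σ|x_i - y_i| = |-7 - (-14)| + |-20 - (-3)| + |7 - (-11)| + |-6 - (-20)| + |-11 - 14| = 7 + 17 + 18 + 14 + 25 = 81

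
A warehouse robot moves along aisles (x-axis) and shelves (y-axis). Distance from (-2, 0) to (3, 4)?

Σ|x_i - y_i| = |-2 - 3| + |0 - 4| = 5 + 4 = 9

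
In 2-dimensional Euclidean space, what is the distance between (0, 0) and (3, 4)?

√(Σ(x_i - y_i)²) = √((0 - 3)² + (0 - 4)²)
= √((-3)² + (-4)²) = √(9 + 16) = √25 = 5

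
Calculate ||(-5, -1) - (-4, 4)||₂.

√(Σ(x_i - y_i)²) = √((-5 - (-4))² + (-1 - 4)²)
= √((-1)² + (-5)²) = √(1 + 25) = √26 ≈ 5.099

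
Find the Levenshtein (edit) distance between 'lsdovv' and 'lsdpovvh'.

Let D[i][j] be the edit distance between the first i characters of 'lsdovv' and the first j characters of 'lsdpovvh', with D[i][0] = i, D[0][j] = j, and D[i][j] = D[i-1][j-1] if the characters match, else 1 + min(D[i-1][j], D[i][j-1], D[i-1][j-1]). Filling the table (rows: prefixes of 'lsdovv', columns: prefixes of 'lsdpovvh'):
     ε  l  s  d  p  o  v  v  h
  ε  0  1  2  3  4  5  6  7  8
  l  1  0  1  2  3  4  5  6  7
  s  2  1  0  1  2  3  4  5  6
  d  3  2  1  0  1  2  3  4  5
  o  4  3  2  1  1  1  2  3  4
  v  5  4  3  2  2  2  1  2  3
  v  6  5  4  3  3  3  2  1  2
The bottom-right entry gives D[6][8] = 2, so no sequence of fewer than 2 edits works. Backtracking through the table gives one optimal edit sequence (2 edits):
  lsdovv → lsdpovv (ins p @4)
  lsdpovv → lsdpovvh (ins h @8)
Edit distance = 2.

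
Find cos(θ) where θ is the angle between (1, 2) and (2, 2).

With u = (1, 2), v = (2, 2):
u·v = 1·2 + 2·2 = 2 + 4 = 6.
|u| = √(1² + 2²) = √5, |v| = √(2² + 2²) = √8, so |u||v| = √(5·8) = √40.
cos θ = (u·v)/(|u||v|) = 6/√40 ≈ 0.9487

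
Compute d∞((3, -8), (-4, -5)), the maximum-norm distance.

max(|x_i - y_i|) = max(|3 - (-4)|, |-8 - (-5)|) = max(7, 3) = 7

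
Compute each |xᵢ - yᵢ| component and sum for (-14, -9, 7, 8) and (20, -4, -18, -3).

Σ|x_i - y_i| = |-14 - 20| + |-9 - (-4)| + |7 - (-18)| + |8 - (-3)| = 34 + 5 + 25 + 11 = 75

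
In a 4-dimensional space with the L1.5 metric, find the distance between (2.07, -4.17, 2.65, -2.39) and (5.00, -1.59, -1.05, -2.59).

(Σ|x_i - y_i|^1.5)^(1/1.5) = (|2.07 - 5|^1.5 + |-4.17 - (-1.59)|^1.5 + |2.65 - (-1.05)|^1.5 + |-2.39 - (-2.59)|^1.5)^(1/1.5)
= (2.93^1.5 + 2.58^1.5 + 3.7^1.5 + 0.2^1.5)^(1/1.5) ≈ (5.0154 + 4.1441 + 7.1171 + 0.0894)^(1/1.5) = (16.366)^(1/1.5) ≈ 6.4461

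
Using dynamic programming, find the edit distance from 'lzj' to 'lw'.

Let D[i][j] be the edit distance between the first i characters of 'lzj' and the first j characters of 'lw', with D[i][0] = i, D[0][j] = j, and D[i][j] = D[i-1][j-1] if the characters match, else 1 + min(D[i-1][j], D[i][j-1], D[i-1][j-1]). Filling the table (rows: prefixes of 'lzj', columns: prefixes of 'lw'):
     ε  l  w
  ε  0  1  2
  l  1  0  1
  z  2  1  1
  j  3  2  2
The bottom-right entry gives D[3][2] = 2, so no sequence of fewer than 2 edits works. Backtracking through the table gives one optimal edit sequence (2 edits):
  lzj → lj (del z @2)
  lj → lw (sub j→w @2)
Edit distance = 2.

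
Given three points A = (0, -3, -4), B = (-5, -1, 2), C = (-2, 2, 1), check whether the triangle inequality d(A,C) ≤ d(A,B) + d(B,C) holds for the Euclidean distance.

d(A,B) = √(5² + 2² + 6²) = √65 ≈ 8.0623, d(B,C) = √(3² + 3² + 1²) = √19 ≈ 4.3589, d(A,C) = √(2² + 5² + 5²) = √54 ≈ 7.3485.
d(A,C) ≈ 7.3485 ≤ 8.0623 + 4.3589 = 12.4212. Triangle inequality is satisfied.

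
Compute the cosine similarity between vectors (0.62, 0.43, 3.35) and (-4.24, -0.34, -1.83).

With u = (0.62, 0.43, 3.35), v = (-4.24, -0.34, -1.83):
u·v = 0.62·(-4.24) + 0.43·(-0.34) + 3.35·(-1.83) = (-2.6288) + (-0.1462) + (-6.1305) = -8.9055.
|u| = √(0.62² + 0.43² + 3.35²) = √(0.3844 + 0.1849 + 11.2225) = √11.7918, |v| = √((-4.24)² + (-0.34)² + (-1.83)²) = √(17.9776 + 0.1156 + 3.3489) = √21.4421.
cos θ = (u·v)/(|u||v|) = -8.9055/(√11.7918·√21.4421) ≈ -0.5601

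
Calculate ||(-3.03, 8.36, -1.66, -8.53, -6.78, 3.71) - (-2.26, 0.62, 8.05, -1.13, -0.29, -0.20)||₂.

√(Σ(x_i - y_i)²) = √((-3.03 - (-2.26))² + (8.36 - 0.62)² + (-1.66 - 8.05)² + (-8.53 - (-1.13))² + (-6.78 - (-0.29))² + (3.71 - (-0.2))²)
= √((-0.77)² + 7.74² + (-9.71)² + (-7.4)² + (-6.49)² + 3.91²) = √(0.5929 + 59.9076 + 94.2841 + 54.76 + 42.1201 + 15.2881) = √266.9528 ≈ 16.3387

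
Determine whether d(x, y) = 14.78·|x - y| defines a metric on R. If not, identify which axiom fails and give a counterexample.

Yes. Since |x - y| is a metric on R and 14.78 > 0, the positive scalar multiple 14.78·|x - y| is also a metric: scaling by a positive constant preserves non-negativity, identity (d=0 ⟺ |x-y|=0 ⟺ x=y), symmetry, and the triangle inequality.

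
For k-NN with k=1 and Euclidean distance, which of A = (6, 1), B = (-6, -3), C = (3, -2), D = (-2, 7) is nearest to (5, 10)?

Distances: d(A) ≈ 9.0554, d(B) ≈ 17.0294, d(C) ≈ 12.1655, d(D) ≈ 7.6158. Nearest: D = (-2, 7) with distance 7.6158.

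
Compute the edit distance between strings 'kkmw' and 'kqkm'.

Let D[i][j] be the edit distance between the first i characters of 'kkmw' and the first j characters of 'kqkm', with D[i][0] = i, D[0][j] = j, and D[i][j] = D[i-1][j-1] if the characters match, else 1 + min(D[i-1][j], D[i][j-1], D[i-1][j-1]). Filling the table (rows: prefixes of 'kkmw', columns: prefixes of 'kqkm'):
     ε  k  q  k  m
  ε  0  1  2  3  4
  k  1  0  1  2  3
  k  2  1  1  1  2
  m  3  2  2  2  1
  w  4  3  3  3  2
The bottom-right entry gives D[4][4] = 2, so no sequence of fewer than 2 edits works. Backtracking through the table gives one optimal edit sequence (2 edits):
  kkmw → kqkmw (ins q @2)
  kqkmw → kqkm (del w @5)
Edit distance = 2.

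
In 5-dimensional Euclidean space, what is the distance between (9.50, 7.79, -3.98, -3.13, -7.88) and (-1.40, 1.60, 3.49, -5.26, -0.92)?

√(Σ(x_i - y_i)²) = √((9.5 - (-1.4))² + (7.79 - 1.6)² + (-3.98 - 3.49)² + (-3.13 - (-5.26))² + (-7.88 - (-0.92))²)
= √(10.9² + 6.19² + (-7.47)² + 2.13² + (-6.96)²) = √(118.81 + 38.3161 + 55.8009 + 4.5369 + 48.4416) = √265.9055 ≈ 16.3066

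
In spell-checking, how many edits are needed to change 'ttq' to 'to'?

Let D[i][j] be the edit distance between the first i characters of 'ttq' and the first j characters of 'to', with D[i][0] = i, D[0][j] = j, and D[i][j] = D[i-1][j-1] if the characters match, else 1 + min(D[i-1][j], D[i][j-1], D[i-1][j-1]). Filling the table (rows: prefixes of 'ttq', columns: prefixes of 'to'):
     ε  t  o
  ε  0  1  2
  t  1  0  1
  t  2  1  1
  q  3  2  2
The bottom-right entry gives D[3][2] = 2, so no sequence of fewer than 2 edits works. Backtracking through the table gives one optimal edit sequence (2 edits):
  ttq → tq (del t @1)
  tq → to (sub q→o @2)
Edit distance = 2.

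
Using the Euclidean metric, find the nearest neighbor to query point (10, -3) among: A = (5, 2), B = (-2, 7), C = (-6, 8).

Distances: d(A) ≈ 7.0711, d(B) ≈ 15.6205, d(C) ≈ 19.4165. Nearest: A = (5, 2) with distance 7.0711.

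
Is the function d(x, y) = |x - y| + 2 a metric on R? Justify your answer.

No. d fails identity of indiscernibles (specifically d(x,x) = 0): d(8, 8) = |8 - 8| + 2 = 0 + 2 = 2 ≠ 0.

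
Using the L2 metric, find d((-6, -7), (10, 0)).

√(Σ(x_i - y_i)²) = √((-6 - 10)² + (-7 - 0)²)
= √((-16)² + (-7)²) = √(256 + 49) = √305 ≈ 17.4642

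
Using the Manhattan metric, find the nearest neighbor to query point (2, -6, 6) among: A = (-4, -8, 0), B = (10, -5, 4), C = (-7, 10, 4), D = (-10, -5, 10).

Distances: d(A) = 14, d(B) = 11, d(C) = 27, d(D) = 17. Nearest: B = (10, -5, 4) with distance 11.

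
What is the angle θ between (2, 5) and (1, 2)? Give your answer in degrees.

With u = (2, 5), v = (1, 2):
u·v = 2·1 + 5·2 = 2 + 10 = 12.
|u| = √(2² + 5²) = √29, |v| = √(1² + 2²) = √5, so |u||v| = √(29·5) = √145.
cos θ = (u·v)/(|u||v|) = 12/√145 ≈ 0.996546
θ = arccos(0.996546) ≈ 4.76°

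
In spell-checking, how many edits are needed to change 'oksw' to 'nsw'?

Let D[i][j] be the edit distance between the first i characters of 'oksw' and the first j characters of 'nsw', with D[i][0] = i, D[0][j] = j, and D[i][j] = D[i-1][j-1] if the characters match, else 1 + min(D[i-1][j], D[i][j-1], D[i-1][j-1]). Filling the table (rows: prefixes of 'oksw', columns: prefixes of 'nsw'):
     ε  n  s  w
  ε  0  1  2  3
  o  1  1  2  3
  k  2  2  2  3
  s  3  3  2  3
  w  4  4  3  2
The bottom-right entry gives D[4][3] = 2, so no sequence of fewer than 2 edits works. Backtracking through the table gives one optimal edit sequence (2 edits):
  oksw → ksw (del o @1)
  ksw → nsw (sub k→n @1)
Edit distance = 2.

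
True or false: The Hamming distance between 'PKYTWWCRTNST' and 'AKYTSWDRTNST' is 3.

Differing positions: 1, 5, 7. Hamming distance = 3, so the claim is true.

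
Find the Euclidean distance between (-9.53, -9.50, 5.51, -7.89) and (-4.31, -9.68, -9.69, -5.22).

√(Σ(x_i - y_i)²) = √((-9.53 - (-4.31))² + (-9.5 - (-9.68))² + (5.51 - (-9.69))² + (-7.89 - (-5.22))²)
= √((-5.22)² + 0.18² + 15.2² + (-2.67)²) = √(27.2484 + 0.0324 + 231.04 + 7.1289) = √265.4497 ≈ 16.2926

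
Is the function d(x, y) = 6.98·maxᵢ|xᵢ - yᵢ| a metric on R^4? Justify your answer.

Yes. The L∞ (Chebyshev) norm induces a metric on R^4, and multiplying a metric by a positive constant 6.98 > 0 preserves all four axioms: non-negativity (6.98·||x-y|| ≥ 0), identity (6.98·||x-y|| = 0 ⟺ ||x-y|| = 0 ⟺ x = y), symmetry (||x-y|| = ||y-x||), and the triangle inequality (6.98·||x-z|| ≤ 6.98·||x-y|| + 6.98·||y-z||). So d is a metric.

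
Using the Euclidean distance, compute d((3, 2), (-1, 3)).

(Σ|x_i - y_i|^2)^(1/2) = (|3 - (-1)|^2 + |2 - 3|^2)^(1/2)
= (4^2 + 1^2)^(1/2) = (16 + 1)^(1/2) = (17)^(1/2) ≈ 4.1231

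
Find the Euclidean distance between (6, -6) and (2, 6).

√(Σ(x_i - y_i)²) = √((6 - 2)² + (-6 - 6)²)
= √(4² + (-12)²) = √(16 + 144) = √160 ≈ 12.6491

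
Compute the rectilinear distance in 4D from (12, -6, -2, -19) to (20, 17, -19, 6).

Σ|x_i - y_i| = |12 - 20| + |-6 - 17| + |-2 - (-19)| + |-19 - 6| = 8 + 23 + 17 + 25 = 73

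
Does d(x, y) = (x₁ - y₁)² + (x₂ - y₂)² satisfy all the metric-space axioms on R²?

No. The squared Euclidean distance fails the triangle inequality. Counterexample: x = (0, 0), y = (3, 5), z = (6, 10). d(x,z) = 6² + 10² = 136, but d(x,y) + d(y,z) = (3² + 5²) + (3² + 5²) = 34 + 34 = 68. Since 136 > 68, the triangle inequality is violated. (Note: √d, the ordinary Euclidean distance, IS a metric.)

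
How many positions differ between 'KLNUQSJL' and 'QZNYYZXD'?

Differing positions: 1, 2, 4, 5, 6, 7, 8. Hamming distance = 7.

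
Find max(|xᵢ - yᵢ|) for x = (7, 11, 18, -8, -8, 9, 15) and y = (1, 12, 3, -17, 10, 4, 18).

max(|x_i - y_i|) = max(|7 - 1|, |11 - 12|, |18 - 3|, |-8 - (-17)|, |-8 - 10|, |9 - 4|, |15 - 18|) = max(6, 1, 15, 9, 18, 5, 3) = 18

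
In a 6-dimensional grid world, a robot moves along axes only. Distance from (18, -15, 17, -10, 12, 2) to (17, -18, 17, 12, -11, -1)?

Σ|x_i - y_i| = |18 - 17| + |-15 - (-18)| + |17 - 17| + |-10 - 12| + |12 - (-11)| + |2 - (-1)| = 1 + 3 + 0 + 22 + 23 + 3 = 52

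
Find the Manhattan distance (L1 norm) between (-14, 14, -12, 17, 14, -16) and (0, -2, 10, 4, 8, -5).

Σ|x_i - y_i| = |-14 - 0| + |14 - (-2)| + |-12 - 10| + |17 - 4| + |14 - 8| + |-16 - (-5)| = 14 + 16 + 22 + 13 + 6 + 11 = 82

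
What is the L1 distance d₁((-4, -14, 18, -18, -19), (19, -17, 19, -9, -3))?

Σ|x_i - y_i| = |-4 - 19| + |-14 - (-17)| + |18 - 19| + |-18 - (-9)| + |-19 - (-3)| = 23 + 3 + 1 + 9 + 16 = 52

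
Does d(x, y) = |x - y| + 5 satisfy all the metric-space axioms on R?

No. d fails identity of indiscernibles (specifically d(x,x) = 0): d(-8, -8) = |-8 - (-8)| + 5 = 0 + 5 = 5 ≠ 0.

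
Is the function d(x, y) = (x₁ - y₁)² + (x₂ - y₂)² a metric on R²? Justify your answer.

No. The squared Euclidean distance fails the triangle inequality. Counterexample: x = (0, 0), y = (3, 1), z = (6, 2). d(x,z) = 6² + 2² = 40, but d(x,y) + d(y,z) = (3² + 1²) + (3² + 1²) = 10 + 10 = 20. Since 40 > 20, the triangle inequality is violated. (Note: √d, the ordinary Euclidean distance, IS a metric.)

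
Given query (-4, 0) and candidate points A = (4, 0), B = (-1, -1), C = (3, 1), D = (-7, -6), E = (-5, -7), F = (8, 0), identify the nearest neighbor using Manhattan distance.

Distances: d(A) = 8, d(B) = 4, d(C) = 8, d(D) = 9, d(E) = 8, d(F) = 12. Nearest: B = (-1, -1) with distance 4.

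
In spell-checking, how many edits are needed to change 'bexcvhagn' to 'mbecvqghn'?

Let D[i][j] be the edit distance between the first i characters of 'bexcvhagn' and the first j characters of 'mbecvqghn', with D[i][0] = i, D[0][j] = j, and D[i][j] = D[i-1][j-1] if the characters match, else 1 + min(D[i-1][j], D[i][j-1], D[i-1][j-1]). Filling the table (rows: prefixes of 'bexcvhagn', columns: prefixes of 'mbecvqghn'):
     ε  m  b  e  c  v  q  g  h  n
  ε  0  1  2  3  4  5  6  7  8  9
  b  1  1  1  2  3  4  5  6  7  8
  e  2  2  2  1  2  3  4  5  6  7
  x  3  3  3  2  2  3  4  5  6  7
  c  4  4  4  3  2  3  4  5  6  7
  v  5  5  5  4  3  2  3  4  5  6
  h  6  6  6  5  4  3  3  4  4  5
  a  7  7  7  6  5  4  4  4  5  5
  g  8  8  8  7  6  5  5  4  5  6
  n  9  9  9  8  7  6  6  5  5  5
The bottom-right entry gives D[9][9] = 5, so no sequence of fewer than 5 edits works. Backtracking through the table gives one optimal edit sequence (5 edits):
  bexcvhagn → mbexcvhagn (ins m @1)
  mbexcvhagn → mbecvhagn (del x @4)
  mbecvhagn → mbecvqagn (sub h→q @6)
  mbecvqagn → mbecvqggn (sub a→g @7)
  mbecvqggn → mbecvqghn (sub g→h @8)
Edit distance = 5.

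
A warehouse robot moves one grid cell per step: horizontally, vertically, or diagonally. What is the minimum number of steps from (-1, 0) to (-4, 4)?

max(|x_i - y_i|) = max(|-1 - (-4)|, |0 - 4|) = max(3, 4) = 4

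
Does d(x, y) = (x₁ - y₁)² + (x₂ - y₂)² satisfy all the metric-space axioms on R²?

No. The squared Euclidean distance fails the triangle inequality. Counterexample: x = (0, 0), y = (3, 5), z = (6, 10). d(x,z) = 6² + 10² = 136, but d(x,y) + d(y,z) = (3² + 5²) + (3² + 5²) = 34 + 34 = 68. Since 136 > 68, the triangle inequality is violated. (Note: √d, the ordinary Euclidean distance, IS a metric.)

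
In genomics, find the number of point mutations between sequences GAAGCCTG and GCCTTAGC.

Differing positions: 2, 3, 4, 5, 6, 7, 8. Hamming distance = 7.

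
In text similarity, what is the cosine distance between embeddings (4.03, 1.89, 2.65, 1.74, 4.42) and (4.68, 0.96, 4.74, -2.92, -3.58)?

With u = (4.03, 1.89, 2.65, 1.74, 4.42), v = (4.68, 0.96, 4.74, -2.92, -3.58):
u·v = 4.03·4.68 + 1.89·0.96 + 2.65·4.74 + 1.74·(-2.92) + 4.42·(-3.58) = 18.8604 + 1.8144 + 12.561 + (-5.0808) + (-15.8236) = 12.3314.
|u| = √(4.03² + 1.89² + 2.65² + 1.74² + 4.42²) = √(16.2409 + 3.5721 + 7.0225 + 3.0276 + 19.5364) = √49.3995, |v| = √(4.68² + 0.96² + 4.74² + (-2.92)² + (-3.58)²) = √(21.9024 + 0.9216 + 22.4676 + 8.5264 + 12.8164) = √66.6344.
cos θ = (u·v)/(|u||v|) = 12.3314/(√49.3995·√66.6344) ≈ 0.2149
Cosine distance = 1 - cos θ ≈ 1 - 0.2149 = 0.7851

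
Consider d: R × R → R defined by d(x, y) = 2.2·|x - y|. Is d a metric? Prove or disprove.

Yes. Since |x - y| is a metric on R and 2.2 > 0, the positive scalar multiple 2.2·|x - y| is also a metric: scaling by a positive constant preserves non-negativity, identity (d=0 ⟺ |x-y|=0 ⟺ x=y), symmetry, and the triangle inequality.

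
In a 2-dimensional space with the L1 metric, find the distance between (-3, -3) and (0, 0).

Σ|x_i - y_i| = |-3 - 0| + |-3 - 0| = 3 + 3 = 6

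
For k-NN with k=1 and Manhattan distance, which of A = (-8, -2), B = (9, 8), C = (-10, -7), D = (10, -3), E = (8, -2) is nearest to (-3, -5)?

Distances: d(A) = 8, d(B) = 25, d(C) = 9, d(D) = 15, d(E) = 14. Nearest: A = (-8, -2) with distance 8.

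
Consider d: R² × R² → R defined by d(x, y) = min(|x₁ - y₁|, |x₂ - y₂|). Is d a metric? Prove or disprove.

No. d fails identity of indiscernibles: take x = (2, 0) and y = (2, 4). Then d(x,y) = min(|2 - 2|, |0 - 4|) = min(0, 4) = 0, yet x ≠ y.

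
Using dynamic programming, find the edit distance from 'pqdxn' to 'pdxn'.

Let D[i][j] be the edit distance between the first i characters of 'pqdxn' and the first j characters of 'pdxn', with D[i][0] = i, D[0][j] = j, and D[i][j] = D[i-1][j-1] if the characters match, else 1 + min(D[i-1][j], D[i][j-1], D[i-1][j-1]). Filling the table (rows: prefixes of 'pqdxn', columns: prefixes of 'pdxn'):
     ε  p  d  x  n
  ε  0  1  2  3  4
  p  1  0  1  2  3
  q  2  1  1  2  3
  d  3  2  1  2  3
  x  4  3  2  1  2
  n  5  4  3  2  1
The bottom-right entry gives D[5][4] = 1, so no sequence of fewer than 1 edit works. Backtracking through the table gives one optimal edit sequence (1 edit):
  pqdxn → pdxn (del q @2)
Edit distance = 1.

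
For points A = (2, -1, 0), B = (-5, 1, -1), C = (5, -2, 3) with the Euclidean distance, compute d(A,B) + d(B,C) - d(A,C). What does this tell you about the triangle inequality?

d(A,B) = √(7² + 2² + 1²) = √54 ≈ 7.3485, d(B,C) = √(10² + 3² + 4²) = √125 ≈ 11.1803, d(A,C) = √(3² + 1² + 3²) = √19 ≈ 4.3589.
d(A,B) + d(B,C) - d(A,C) = 7.3485 + 11.1803 - 4.3589 = 18.5288 - 4.3589 = 14.1699 (to 4 decimal places). This is ≥ 0, so the triangle inequality holds for these points.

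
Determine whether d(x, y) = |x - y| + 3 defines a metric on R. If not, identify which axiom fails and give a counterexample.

No. d fails identity of indiscernibles (specifically d(x,x) = 0): d(-7, -7) = |-7 - (-7)| + 3 = 0 + 3 = 3 ≠ 0.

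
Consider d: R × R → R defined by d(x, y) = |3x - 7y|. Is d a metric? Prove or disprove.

No. d fails symmetry: d(7, 9) = |3·7 - 7·9| = |-42| = 42, but d(9, 7) = |3·9 - 7·7| = |-22| = 22. Since 42 ≠ 22, d(x,y) ≠ d(y,x) in general.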